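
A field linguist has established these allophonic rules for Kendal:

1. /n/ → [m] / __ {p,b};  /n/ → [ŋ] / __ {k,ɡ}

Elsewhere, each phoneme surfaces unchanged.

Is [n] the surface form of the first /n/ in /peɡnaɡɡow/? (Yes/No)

Yes

/n/ (between /ɡ/ and /a/) is in the target of rule 1 but the environment (before a labial or velar stop) is not met → [n].
The actual realization is [n], which matches [n].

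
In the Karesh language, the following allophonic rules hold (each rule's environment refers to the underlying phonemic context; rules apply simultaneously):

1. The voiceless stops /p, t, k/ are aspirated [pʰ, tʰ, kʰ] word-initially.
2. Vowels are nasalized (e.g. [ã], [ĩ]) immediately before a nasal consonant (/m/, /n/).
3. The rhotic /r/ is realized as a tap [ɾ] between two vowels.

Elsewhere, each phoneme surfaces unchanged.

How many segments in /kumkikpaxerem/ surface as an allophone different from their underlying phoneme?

Segments that undergo a rule: /k/ → [kʰ] (rule 1); /u/ → [ũ] (rule 2); /r/ → [ɾ] (rule 3); /e/ → [ẽ] (rule 2).
All other segments surface unchanged.

4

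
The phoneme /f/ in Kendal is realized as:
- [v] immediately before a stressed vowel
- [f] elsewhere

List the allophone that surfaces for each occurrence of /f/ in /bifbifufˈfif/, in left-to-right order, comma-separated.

Occurrence 1 (position 3): no conditioning environment matches → elsewhere allophone [f].
Occurrence 2 (position 6): no conditioning environment matches → elsewhere allophone [f].
Occurrence 3 (position 8): no conditioning environment matches → elsewhere allophone [f].
Occurrence 4 (position 9): immediately before a stressed vowel → [v].
Occurrence 5 (position 11): no conditioning environment matches → elsewhere allophone [f].

[f], [f], [f], [v], [f]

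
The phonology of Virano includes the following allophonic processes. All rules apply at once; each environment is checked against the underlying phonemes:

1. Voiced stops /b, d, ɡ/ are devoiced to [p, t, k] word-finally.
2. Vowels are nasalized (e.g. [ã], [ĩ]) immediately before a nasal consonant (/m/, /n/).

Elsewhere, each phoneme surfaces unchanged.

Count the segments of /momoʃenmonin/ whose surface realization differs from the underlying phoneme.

Segments that undergo a rule: /o/ → [õ] (rule 2); /e/ → [ẽ] (rule 2); /o/ → [õ] (rule 2); /i/ → [ĩ] (rule 2).
All other segments surface unchanged.

4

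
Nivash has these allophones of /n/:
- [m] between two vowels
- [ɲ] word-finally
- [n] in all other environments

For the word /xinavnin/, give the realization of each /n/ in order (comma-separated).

Occurrence 1 (position 3): between two vowels → [m].
Occurrence 2 (position 6): no conditioning environment matches → elsewhere allophone [n].
Occurrence 3 (position 8): word-finally → [ɲ].

[m], [n], [ɲ]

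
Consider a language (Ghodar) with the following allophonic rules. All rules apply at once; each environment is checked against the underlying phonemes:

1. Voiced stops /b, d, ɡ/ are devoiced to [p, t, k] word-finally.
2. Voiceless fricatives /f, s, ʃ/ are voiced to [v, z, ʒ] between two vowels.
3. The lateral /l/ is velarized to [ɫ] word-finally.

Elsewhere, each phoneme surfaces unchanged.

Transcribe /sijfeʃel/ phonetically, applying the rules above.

[sijfeʒeɫ]

/s/ (word-initial) fails the environment for rule 2, so it stays [s].
/i/ stays [i].
/j/ (between /i/ and /f/) is unaffected → [j].
/f/ (between /j/ and /e/): rule 2 targets it, but not between two vowels → unchanged [f].
/e/ (between /f/ and /ʃ/): no rule targets it → [e].
/ʃ/ meets the environment for rule 2 (between two vowels) → [ʒ].
/e/ (between /ʃ/ and /l/) is unaffected → [e].
/l/ meets the environment for rule 3 (word-finally) → [ɫ].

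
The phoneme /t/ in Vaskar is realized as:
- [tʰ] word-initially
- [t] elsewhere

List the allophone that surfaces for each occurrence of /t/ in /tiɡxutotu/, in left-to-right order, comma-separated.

Occurrence 1 (position 1): word-initially → [tʰ].
Occurrence 2 (position 6): no conditioning environment matches → elsewhere allophone [t].
Occurrence 3 (position 8): no conditioning environment matches → elsewhere allophone [t].

[tʰ], [t], [t]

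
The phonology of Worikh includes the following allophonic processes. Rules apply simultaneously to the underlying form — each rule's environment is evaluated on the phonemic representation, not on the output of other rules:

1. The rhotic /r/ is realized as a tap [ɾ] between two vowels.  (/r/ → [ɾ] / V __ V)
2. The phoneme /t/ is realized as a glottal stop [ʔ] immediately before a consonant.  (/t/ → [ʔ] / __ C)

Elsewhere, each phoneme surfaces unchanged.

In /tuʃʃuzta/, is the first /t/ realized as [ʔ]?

No

/t/ (word-initial): rule 2 targets it, but not immediately before a consonant → unchanged [t].
The actual realization is [t], not [ʔ].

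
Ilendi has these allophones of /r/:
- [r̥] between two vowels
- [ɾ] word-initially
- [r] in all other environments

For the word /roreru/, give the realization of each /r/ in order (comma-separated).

Occurrence 1 (position 1): word-initially → [ɾ].
Occurrence 2 (position 3): between two vowels → [r̥].
Occurrence 3 (position 5): between two vowels → [r̥].

[ɾ], [r̥], [r̥]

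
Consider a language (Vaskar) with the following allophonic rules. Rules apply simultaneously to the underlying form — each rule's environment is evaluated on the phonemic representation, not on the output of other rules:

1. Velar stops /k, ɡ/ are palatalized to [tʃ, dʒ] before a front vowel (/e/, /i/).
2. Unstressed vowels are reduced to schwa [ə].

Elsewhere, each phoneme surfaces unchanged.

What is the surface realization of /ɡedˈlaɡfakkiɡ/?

Rule 1 applies to /ɡ/ (word-initial: before a front vowel) → [dʒ].
/e/ (between /ɡ/ and /d/): in an unstressed syllable, so rule 2 applies → [ə].
/d/ (between /e/ and /l/): no rule targets it → [d].
/l/ (between /d/ and /a/): no rule targets it → [l].
/a/ (between /l/ and /ɡ/): rule 2 targets it, but not in an unstressed syllable → unchanged [a].
/ɡ/ (between /a/ and /f/) fails the environment for rule 1, so it stays [ɡ].
/f/ (between /ɡ/ and /a/): no rule targets it → [f].
Rule 2 applies to /a/ (between /f/ and /k/: in an unstressed syllable) → [ə].
/k/ (between /a/ and /k/) fails the environment for rule 1, so it stays [k].
Rule 1 applies to /k/ (between /k/ and /i/: before a front vowel) → [tʃ].
/i/ (between /k/ and /ɡ/): in an unstressed syllable, so rule 2 applies → [ə].
/ɡ/ — word-final; rule 1 does not apply here → [ɡ].

[dʒədˈlaɡfəktʃəɡ]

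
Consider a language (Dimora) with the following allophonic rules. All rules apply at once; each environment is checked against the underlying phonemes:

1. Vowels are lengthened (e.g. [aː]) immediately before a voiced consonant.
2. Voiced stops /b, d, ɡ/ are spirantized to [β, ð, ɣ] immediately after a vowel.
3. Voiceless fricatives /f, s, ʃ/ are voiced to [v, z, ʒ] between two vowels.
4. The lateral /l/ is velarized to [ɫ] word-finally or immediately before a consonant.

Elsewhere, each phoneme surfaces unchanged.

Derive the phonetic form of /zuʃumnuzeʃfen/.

/z/ stays [z].
/u/ — between /z/ and /ʃ/; rule 1 does not apply here → [u].
/ʃ/ (between /u/ and /u/): between two vowels, so rule 3 applies → [ʒ].
/u/ (between /ʃ/ and /m/): before a voiced consonant, so rule 1 applies → [uː].
/m/ stays [m].
/n/ stays [n].
/u/ meets the environment for rule 1 (before a voiced consonant) → [uː].
/z/ — not in any rule's target class → [z].
/e/ (between /z/ and /ʃ/) fails the environment for rule 1, so it stays [e].
/ʃ/ (between /e/ and /f/) fails the environment for rule 3, so it stays [ʃ].
/f/ (between /ʃ/ and /e/): rule 3 targets it, but not between two vowels → unchanged [f].
/e/ — between /f/ and /n/, before a voiced consonant — surfaces as [eː] (rule 1).
/n/ — not in any rule's target class → [n].

[zuʒuːmnuːzeʃfeːn]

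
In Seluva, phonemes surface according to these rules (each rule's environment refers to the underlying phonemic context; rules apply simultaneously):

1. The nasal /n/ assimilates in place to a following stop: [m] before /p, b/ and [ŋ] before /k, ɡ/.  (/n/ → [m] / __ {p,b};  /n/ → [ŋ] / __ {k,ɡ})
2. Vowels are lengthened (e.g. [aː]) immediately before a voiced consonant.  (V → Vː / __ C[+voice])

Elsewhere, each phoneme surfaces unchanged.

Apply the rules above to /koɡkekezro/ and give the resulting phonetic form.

[koːɡkekeːzro]

/o/ (between /k/ and /ɡ/): before a voiced consonant, so rule 2 applies → [oː].
/e/ (between /k/ and /k/) is in the target of rule 2 but the environment (before a voiced consonant) is not met → [e].
/e/ meets the environment for rule 2 (before a voiced consonant) → [eː].
/o/ — word-final; rule 2 does not apply here → [o].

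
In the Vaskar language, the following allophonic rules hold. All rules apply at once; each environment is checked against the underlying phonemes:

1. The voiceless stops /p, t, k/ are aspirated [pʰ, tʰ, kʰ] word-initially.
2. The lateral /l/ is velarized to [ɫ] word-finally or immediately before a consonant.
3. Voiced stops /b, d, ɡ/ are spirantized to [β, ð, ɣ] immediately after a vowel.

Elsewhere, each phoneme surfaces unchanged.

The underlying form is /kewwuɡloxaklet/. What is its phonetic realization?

[kʰewwuɣloxaklet]

/k/ — word-initial, word-initially — surfaces as [kʰ] (rule 1).
/ɡ/ meets the environment for rule 3 (immediately after a vowel) → [ɣ].
/l/ — between /ɡ/ and /o/; rule 2 does not apply here → [l].
/k/ (between /a/ and /l/) is in the target of rule 1 but the environment (word-initially) is not met → [k].
/l/ (between /k/ and /e/) is in the target of rule 2 but the environment (word-finally or immediately before a consonant) is not met → [l].
/t/ (word-final) fails the environment for rule 1, so it stays [t].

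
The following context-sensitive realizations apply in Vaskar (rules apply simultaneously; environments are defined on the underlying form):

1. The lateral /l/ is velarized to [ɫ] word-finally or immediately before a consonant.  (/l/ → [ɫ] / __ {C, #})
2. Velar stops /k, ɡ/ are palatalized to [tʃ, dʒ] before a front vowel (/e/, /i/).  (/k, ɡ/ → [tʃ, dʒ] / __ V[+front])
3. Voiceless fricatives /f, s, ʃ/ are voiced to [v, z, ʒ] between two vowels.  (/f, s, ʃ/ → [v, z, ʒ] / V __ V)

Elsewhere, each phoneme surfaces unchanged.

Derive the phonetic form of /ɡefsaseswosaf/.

[dʒefsazeswozaf]

/ɡ/ — word-initial, before a front vowel — surfaces as [dʒ] (rule 2).
/e/ — not in any rule's target class → [e].
/f/ — between /e/ and /s/; rule 3 does not apply here → [f].
/s/ (between /f/ and /a/) fails the environment for rule 3, so it stays [s].
/a/ stays [a].
/s/ (between /a/ and /e/) occurs between two vowels → [z] by rule 3.
/e/ (between /s/ and /s/): no rule targets it → [e].
/s/ (between /e/ and /w/): rule 3 targets it, but not between two vowels → unchanged [s].
/w/ (between /s/ and /o/) is unaffected → [w].
/o/ (between /w/ and /s/) is unaffected → [o].
/s/ meets the environment for rule 3 (between two vowels) → [z].
/a/ stays [a].
/f/ (word-final) fails the environment for rule 3, so it stays [f].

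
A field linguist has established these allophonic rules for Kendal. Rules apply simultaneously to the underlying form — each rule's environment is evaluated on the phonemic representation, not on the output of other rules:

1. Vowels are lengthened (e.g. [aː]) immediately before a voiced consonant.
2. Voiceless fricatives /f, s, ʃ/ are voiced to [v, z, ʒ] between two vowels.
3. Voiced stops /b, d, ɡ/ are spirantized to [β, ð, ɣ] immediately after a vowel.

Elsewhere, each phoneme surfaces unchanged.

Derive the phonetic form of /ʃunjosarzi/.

[ʃuːnjozaːrzi]

/ʃ/ (word-initial): rule 2 targets it, but not between two vowels → unchanged [ʃ].
/u/ (between /ʃ/ and /n/): before a voiced consonant, so rule 1 applies → [uː].
/n/ — not in any rule's target class → [n].
/j/ (between /n/ and /o/): no rule targets it → [j].
/o/ — between /j/ and /s/; rule 1 does not apply here → [o].
/s/ meets the environment for rule 2 (between two vowels) → [z].
/a/ meets the environment for rule 1 (before a voiced consonant) → [aː].
/r/ — not in any rule's target class → [r].
/z/ (between /r/ and /i/) is unaffected → [z].
/i/ (word-final) fails the environment for rule 1, so it stays [i].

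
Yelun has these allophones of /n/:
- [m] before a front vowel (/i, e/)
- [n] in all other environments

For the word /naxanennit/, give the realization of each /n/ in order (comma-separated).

Occurrence 1 (position 1): no conditioning environment matches → elsewhere allophone [n].
Occurrence 2 (position 5): before a front vowel (/i, e/) → [m].
Occurrence 3 (position 7): no conditioning environment matches → elsewhere allophone [n].
Occurrence 4 (position 8): before a front vowel (/i, e/) → [m].

[n], [m], [n], [m]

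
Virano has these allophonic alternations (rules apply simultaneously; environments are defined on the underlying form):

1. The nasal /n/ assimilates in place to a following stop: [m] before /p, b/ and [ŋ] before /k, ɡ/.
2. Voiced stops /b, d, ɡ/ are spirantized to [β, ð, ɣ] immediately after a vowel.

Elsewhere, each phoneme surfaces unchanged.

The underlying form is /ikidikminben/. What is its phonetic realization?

[ikiðikmimben]

/i/ (word-initial) is unaffected → [i].
/k/ (between /i/ and /i/) is unaffected → [k].
/i/ (between /k/ and /d/): no rule targets it → [i].
/d/ — between /i/ and /i/, immediately after a vowel — surfaces as [ð] (rule 2).
/i/ (between /d/ and /k/): no rule targets it → [i].
/k/ — not in any rule's target class → [k].
/m/ (between /k/ and /i/) is unaffected → [m].
/i/ stays [i].
/n/ (between /i/ and /b/) occurs before a labial or velar stop → [m] by rule 1.
/b/ (between /n/ and /e/) fails the environment for rule 2, so it stays [b].
/e/ — not in any rule's target class → [e].
/n/ (word-final): rule 1 targets it, but not before a labial or velar stop → unchanged [n].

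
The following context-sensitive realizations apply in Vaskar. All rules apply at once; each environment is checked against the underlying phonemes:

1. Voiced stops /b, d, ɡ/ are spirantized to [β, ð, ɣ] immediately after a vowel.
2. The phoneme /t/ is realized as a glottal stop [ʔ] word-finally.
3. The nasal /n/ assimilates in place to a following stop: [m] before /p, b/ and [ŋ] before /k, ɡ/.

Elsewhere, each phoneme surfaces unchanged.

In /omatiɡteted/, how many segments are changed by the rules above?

Segments that undergo a rule: /ɡ/ → [ɣ] (rule 1); /d/ → [ð] (rule 1).
All other segments surface unchanged.

2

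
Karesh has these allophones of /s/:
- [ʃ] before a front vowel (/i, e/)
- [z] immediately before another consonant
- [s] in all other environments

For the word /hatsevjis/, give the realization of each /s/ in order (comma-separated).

[ʃ], [s]

Occurrence 1 (position 4): before a front vowel (/i, e/) → [ʃ].
Occurrence 2 (position 9): no conditioning environment matches → elsewhere allophone [s].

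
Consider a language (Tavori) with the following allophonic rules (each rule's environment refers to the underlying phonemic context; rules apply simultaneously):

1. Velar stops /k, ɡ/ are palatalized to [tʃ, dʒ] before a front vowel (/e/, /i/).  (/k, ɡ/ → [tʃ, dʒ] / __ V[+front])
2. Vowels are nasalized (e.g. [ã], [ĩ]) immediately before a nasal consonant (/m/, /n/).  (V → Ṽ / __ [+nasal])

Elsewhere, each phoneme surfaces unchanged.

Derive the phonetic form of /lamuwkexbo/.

/l/ — not in any rule's target class → [l].
/a/ (between /l/ and /m/): before a nasal consonant, so rule 2 applies → [ã].
/m/ stays [m].
/u/ (between /m/ and /w/) is in the target of rule 2 but the environment (before a nasal consonant) is not met → [u].
/w/ stays [w].
/k/ — between /w/ and /e/, before a front vowel — surfaces as [tʃ] (rule 1).
/e/ (between /k/ and /x/): rule 2 targets it, but not before a nasal consonant → unchanged [e].
/x/ — not in any rule's target class → [x].
/b/ stays [b].
/o/ (word-final) fails the environment for rule 2, so it stays [o].

[lãmuwtʃexbo]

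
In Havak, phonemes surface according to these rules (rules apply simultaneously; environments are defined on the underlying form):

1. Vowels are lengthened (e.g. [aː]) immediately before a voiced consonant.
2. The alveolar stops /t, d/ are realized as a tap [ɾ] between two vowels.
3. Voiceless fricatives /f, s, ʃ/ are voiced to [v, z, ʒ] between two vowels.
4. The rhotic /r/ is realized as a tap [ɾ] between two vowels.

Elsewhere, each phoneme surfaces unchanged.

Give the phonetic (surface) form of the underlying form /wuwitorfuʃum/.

[wuːwiɾoːrfuʒuːm]

/w/ — not in any rule's target class → [w].
Rule 1 applies to /u/ (between /w/ and /w/: before a voiced consonant) → [uː].
/w/ — not in any rule's target class → [w].
/i/ (between /w/ and /t/): rule 1 targets it, but not before a voiced consonant → unchanged [i].
/t/ (between /i/ and /o/) occurs between two vowels → [ɾ] by rule 2.
/o/ (between /t/ and /r/): before a voiced consonant, so rule 1 applies → [oː].
/r/ (between /o/ and /f/) is in the target of rule 4 but the environment (between two vowels) is not met → [r].
/f/ (between /r/ and /u/) is in the target of rule 3 but the environment (between two vowels) is not met → [f].
/u/ (between /f/ and /ʃ/): rule 1 targets it, but not before a voiced consonant → unchanged [u].
/ʃ/ — between /u/ and /u/, between two vowels — surfaces as [ʒ] (rule 3).
/u/ (between /ʃ/ and /m/): before a voiced consonant, so rule 1 applies → [uː].
/m/ — not in any rule's target class → [m].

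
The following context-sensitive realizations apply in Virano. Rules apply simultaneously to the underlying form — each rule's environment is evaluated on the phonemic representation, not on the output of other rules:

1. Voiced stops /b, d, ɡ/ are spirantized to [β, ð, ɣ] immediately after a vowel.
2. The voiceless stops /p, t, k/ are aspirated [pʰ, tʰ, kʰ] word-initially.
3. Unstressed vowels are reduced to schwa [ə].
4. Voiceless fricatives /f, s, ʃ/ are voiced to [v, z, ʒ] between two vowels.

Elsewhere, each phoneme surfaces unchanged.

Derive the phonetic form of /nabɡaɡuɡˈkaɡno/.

[nəβɡəɣəɣˈkaɣnə]

/n/ (word-initial): no rule targets it → [n].
/a/ — between /n/ and /b/, in an unstressed syllable — surfaces as [ə] (rule 3).
/b/ meets the environment for rule 1 (immediately after a vowel) → [β].
/ɡ/ — between /b/ and /a/; rule 1 does not apply here → [ɡ].
/a/ meets the environment for rule 3 (in an unstressed syllable) → [ə].
/ɡ/ (between /a/ and /u/): immediately after a vowel, so rule 1 applies → [ɣ].
/u/ (between /ɡ/ and /ɡ/): in an unstressed syllable, so rule 3 applies → [ə].
Rule 1 applies to /ɡ/ (between /u/ and /k/: immediately after a vowel) → [ɣ].
/k/ — between /ɡ/ and /a/; rule 2 does not apply here → [k].
/a/ (between /k/ and /ɡ/) fails the environment for rule 3, so it stays [a].
/ɡ/ (between /a/ and /n/) occurs immediately after a vowel → [ɣ] by rule 1.
/n/ (between /ɡ/ and /o/) is unaffected → [n].
Rule 3 applies to /o/ (word-final: in an unstressed syllable) → [ə].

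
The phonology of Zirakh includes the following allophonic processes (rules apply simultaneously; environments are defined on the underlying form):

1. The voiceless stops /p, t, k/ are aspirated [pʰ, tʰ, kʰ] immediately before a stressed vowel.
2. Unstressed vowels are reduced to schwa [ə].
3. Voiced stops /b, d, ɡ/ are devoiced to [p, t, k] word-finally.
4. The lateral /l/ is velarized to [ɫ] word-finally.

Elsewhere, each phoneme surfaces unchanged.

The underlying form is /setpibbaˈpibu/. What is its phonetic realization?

/s/ (word-initial): no rule targets it → [s].
/e/ (between /s/ and /t/) occurs in an unstressed syllable → [ə] by rule 2.
/t/ — between /e/ and /p/; rule 1 does not apply here → [t].
/p/ (between /t/ and /i/) is in the target of rule 1 but the environment (immediately before a stressed vowel) is not met → [p].
/i/ (between /p/ and /b/): in an unstressed syllable, so rule 2 applies → [ə].
/b/ — between /i/ and /b/; rule 3 does not apply here → [b].
/b/ (between /b/ and /a/) is in the target of rule 3 but the environment (word-finally) is not met → [b].
/a/ (between /b/ and /p/) occurs in an unstressed syllable → [ə] by rule 2.
Rule 1 applies to /p/ (between /a/ and /i/: immediately before a stressed vowel) → [pʰ].
/i/ — between /p/ and /b/; rule 2 does not apply here → [i].
/b/ (between /i/ and /u/): rule 3 targets it, but not word-finally → unchanged [b].
/u/ — word-final, in an unstressed syllable — surfaces as [ə] (rule 2).

[sətpəbbəˈpʰibə]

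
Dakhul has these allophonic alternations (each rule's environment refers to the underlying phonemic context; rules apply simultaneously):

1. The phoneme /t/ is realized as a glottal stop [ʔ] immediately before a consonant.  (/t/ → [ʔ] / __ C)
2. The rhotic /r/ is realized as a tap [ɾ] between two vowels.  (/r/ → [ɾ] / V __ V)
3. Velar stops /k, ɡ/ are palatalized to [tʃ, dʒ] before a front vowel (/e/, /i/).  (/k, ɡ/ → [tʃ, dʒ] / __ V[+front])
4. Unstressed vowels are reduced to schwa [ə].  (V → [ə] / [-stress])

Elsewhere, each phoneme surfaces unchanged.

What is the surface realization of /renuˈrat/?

[rənəˈɾat]

/r/ — word-initial; rule 2 does not apply here → [r].
Rule 4 applies to /e/ (between /r/ and /n/: in an unstressed syllable) → [ə].
/n/ (between /e/ and /u/) is unaffected → [n].
/u/ (between /n/ and /r/): in an unstressed syllable, so rule 4 applies → [ə].
Rule 2 applies to /r/ (between /u/ and /a/: between two vowels) → [ɾ].
/a/ — between /r/ and /t/; rule 4 does not apply here → [a].
/t/ (word-final): rule 1 targets it, but not immediately before a consonant → unchanged [t].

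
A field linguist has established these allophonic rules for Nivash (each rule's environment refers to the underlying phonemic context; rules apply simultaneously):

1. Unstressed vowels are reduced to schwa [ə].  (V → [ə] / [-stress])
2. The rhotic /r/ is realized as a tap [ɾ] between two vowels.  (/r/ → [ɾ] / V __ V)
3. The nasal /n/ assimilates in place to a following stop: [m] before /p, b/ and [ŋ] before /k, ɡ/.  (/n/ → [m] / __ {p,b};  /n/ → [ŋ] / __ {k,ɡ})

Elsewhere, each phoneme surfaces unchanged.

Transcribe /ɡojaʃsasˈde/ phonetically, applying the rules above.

[ɡəjəʃsəsˈde]

/o/ (between /ɡ/ and /j/) occurs in an unstressed syllable → [ə] by rule 1.
/a/ (between /j/ and /ʃ/) occurs in an unstressed syllable → [ə] by rule 1.
Rule 1 applies to /a/ (between /s/ and /s/: in an unstressed syllable) → [ə].
/e/ — word-final; rule 1 does not apply here → [e].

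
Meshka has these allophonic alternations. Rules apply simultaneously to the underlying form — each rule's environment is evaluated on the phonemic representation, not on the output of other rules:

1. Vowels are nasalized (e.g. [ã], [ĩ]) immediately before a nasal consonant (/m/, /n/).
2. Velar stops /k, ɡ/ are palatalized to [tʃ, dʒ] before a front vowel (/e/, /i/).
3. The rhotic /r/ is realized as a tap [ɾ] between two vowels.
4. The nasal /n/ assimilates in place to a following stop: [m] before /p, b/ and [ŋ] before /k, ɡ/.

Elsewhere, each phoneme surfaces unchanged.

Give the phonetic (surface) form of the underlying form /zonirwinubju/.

[zõnirwĩnubju]

/z/ stays [z].
/o/ (between /z/ and /n/): before a nasal consonant, so rule 1 applies → [õ].
/n/ (between /o/ and /i/) fails the environment for rule 4, so it stays [n].
/i/ (between /n/ and /r/) is in the target of rule 1 but the environment (before a nasal consonant) is not met → [i].
/r/ (between /i/ and /w/) fails the environment for rule 3, so it stays [r].
/w/ — not in any rule's target class → [w].
/i/ (between /w/ and /n/) occurs before a nasal consonant → [ĩ] by rule 1.
/n/ (between /i/ and /u/): rule 4 targets it, but not before a labial or velar stop → unchanged [n].
/u/ — between /n/ and /b/; rule 1 does not apply here → [u].
/b/ (between /u/ and /j/) is unaffected → [b].
/j/ (between /b/ and /u/): no rule targets it → [j].
/u/ (word-final): rule 1 targets it, but not before a nasal consonant → unchanged [u].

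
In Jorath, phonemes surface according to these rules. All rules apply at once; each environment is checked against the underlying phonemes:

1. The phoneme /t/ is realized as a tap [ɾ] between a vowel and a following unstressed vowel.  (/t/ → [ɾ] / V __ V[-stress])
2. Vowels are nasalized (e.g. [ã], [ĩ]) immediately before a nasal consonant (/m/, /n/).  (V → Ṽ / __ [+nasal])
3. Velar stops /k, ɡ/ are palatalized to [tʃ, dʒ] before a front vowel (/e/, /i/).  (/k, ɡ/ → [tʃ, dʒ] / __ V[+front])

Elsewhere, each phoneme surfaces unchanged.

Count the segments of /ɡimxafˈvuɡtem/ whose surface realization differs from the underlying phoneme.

Segments that undergo a rule: /ɡ/ → [dʒ] (rule 3); /i/ → [ĩ] (rule 2); /e/ → [ẽ] (rule 2).
All other segments surface unchanged.

3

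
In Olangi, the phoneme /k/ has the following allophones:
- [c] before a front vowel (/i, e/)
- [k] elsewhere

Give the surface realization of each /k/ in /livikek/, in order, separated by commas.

Occurrence 1 (position 5): before a front vowel → [c].
Occurrence 2 (position 7): no conditioning environment matches → elsewhere allophone [k].

[c], [k]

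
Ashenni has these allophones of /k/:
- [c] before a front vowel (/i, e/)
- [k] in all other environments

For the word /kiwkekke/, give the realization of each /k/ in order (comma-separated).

Occurrence 1 (position 1): before a front vowel → [c].
Occurrence 2 (position 4): before a front vowel → [c].
Occurrence 3 (position 6): no conditioning environment matches → elsewhere allophone [k].
Occurrence 4 (position 7): before a front vowel → [c].

[c], [c], [k], [c]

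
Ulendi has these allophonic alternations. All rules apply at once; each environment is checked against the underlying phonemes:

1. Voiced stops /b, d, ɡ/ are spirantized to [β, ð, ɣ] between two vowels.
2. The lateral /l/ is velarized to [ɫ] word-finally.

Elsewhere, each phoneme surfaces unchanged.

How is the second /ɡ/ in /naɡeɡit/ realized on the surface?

/ɡ/ — between /e/ and /i/, between two vowels — surfaces as [ɣ] (rule 1).

[ɣ]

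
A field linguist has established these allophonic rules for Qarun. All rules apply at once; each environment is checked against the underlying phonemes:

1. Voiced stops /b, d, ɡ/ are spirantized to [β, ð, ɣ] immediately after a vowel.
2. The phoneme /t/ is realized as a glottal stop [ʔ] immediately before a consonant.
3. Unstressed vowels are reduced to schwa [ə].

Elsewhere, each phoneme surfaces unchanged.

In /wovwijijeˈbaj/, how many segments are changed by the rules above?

Segments that undergo a rule: /o/ → [ə] (rule 3); /i/ → [ə] (rule 3); /i/ → [ə] (rule 3); /e/ → [ə] (rule 3); /b/ → [β] (rule 1).
All other segments surface unchanged.

5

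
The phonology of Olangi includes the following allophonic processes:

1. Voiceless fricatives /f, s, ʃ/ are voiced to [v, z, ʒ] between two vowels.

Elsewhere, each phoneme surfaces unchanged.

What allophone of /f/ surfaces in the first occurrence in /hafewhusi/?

[v]

/f/ (between /a/ and /e/) occurs between two vowels → [v] by rule 1.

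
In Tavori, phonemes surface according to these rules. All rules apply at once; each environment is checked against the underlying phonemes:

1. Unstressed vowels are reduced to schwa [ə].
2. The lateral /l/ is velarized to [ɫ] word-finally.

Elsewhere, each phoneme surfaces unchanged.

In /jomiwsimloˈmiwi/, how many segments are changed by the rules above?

5

Segments that undergo a rule: /o/ → [ə] (rule 1); /i/ → [ə] (rule 1); /i/ → [ə] (rule 1); /o/ → [ə] (rule 1); /i/ → [ə] (rule 1).
All other segments surface unchanged.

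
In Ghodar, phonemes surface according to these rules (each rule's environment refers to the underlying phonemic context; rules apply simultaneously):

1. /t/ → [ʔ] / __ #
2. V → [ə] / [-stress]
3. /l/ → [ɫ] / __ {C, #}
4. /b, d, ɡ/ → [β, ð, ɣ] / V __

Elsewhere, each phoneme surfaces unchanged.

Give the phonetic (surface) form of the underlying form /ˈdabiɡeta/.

[ˈdaβəɣətə]

/d/ — word-initial; rule 4 does not apply here → [d].
/a/ — between /d/ and /b/; rule 2 does not apply here → [a].
/b/ meets the environment for rule 4 (immediately after a vowel) → [β].
/i/ — between /b/ and /ɡ/, in an unstressed syllable — surfaces as [ə] (rule 2).
/ɡ/ — between /i/ and /e/, immediately after a vowel — surfaces as [ɣ] (rule 4).
/e/ — between /ɡ/ and /t/, in an unstressed syllable — surfaces as [ə] (rule 2).
/t/ (between /e/ and /a/) is in the target of rule 1 but the environment (word-finally) is not met → [t].
/a/ (word-final): in an unstressed syllable, so rule 2 applies → [ə].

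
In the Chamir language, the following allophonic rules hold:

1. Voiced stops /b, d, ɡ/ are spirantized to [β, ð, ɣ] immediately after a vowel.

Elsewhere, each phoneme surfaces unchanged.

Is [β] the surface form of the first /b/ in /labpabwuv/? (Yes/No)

Yes

/b/ — between /a/ and /p/, immediately after a vowel — surfaces as [β] (rule 1).
The actual realization is [β], which matches [β].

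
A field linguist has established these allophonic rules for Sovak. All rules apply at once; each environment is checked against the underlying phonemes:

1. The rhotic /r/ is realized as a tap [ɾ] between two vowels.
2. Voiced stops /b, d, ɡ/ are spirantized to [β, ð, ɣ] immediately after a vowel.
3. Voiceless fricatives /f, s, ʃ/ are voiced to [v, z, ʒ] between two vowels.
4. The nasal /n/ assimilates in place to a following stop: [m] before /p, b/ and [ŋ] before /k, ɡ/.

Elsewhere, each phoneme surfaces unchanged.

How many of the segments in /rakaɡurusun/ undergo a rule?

Segments that undergo a rule: /ɡ/ → [ɣ] (rule 2); /r/ → [ɾ] (rule 1); /s/ → [z] (rule 3).
All other segments surface unchanged.

3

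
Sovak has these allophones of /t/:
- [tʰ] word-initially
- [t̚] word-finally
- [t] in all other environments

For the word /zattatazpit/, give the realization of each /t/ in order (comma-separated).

Occurrence 1 (position 3): no conditioning environment matches → elsewhere allophone [t].
Occurrence 2 (position 4): no conditioning environment matches → elsewhere allophone [t].
Occurrence 3 (position 6): no conditioning environment matches → elsewhere allophone [t].
Occurrence 4 (position 11): word-finally → [t̚].

[t], [t], [t], [t̚]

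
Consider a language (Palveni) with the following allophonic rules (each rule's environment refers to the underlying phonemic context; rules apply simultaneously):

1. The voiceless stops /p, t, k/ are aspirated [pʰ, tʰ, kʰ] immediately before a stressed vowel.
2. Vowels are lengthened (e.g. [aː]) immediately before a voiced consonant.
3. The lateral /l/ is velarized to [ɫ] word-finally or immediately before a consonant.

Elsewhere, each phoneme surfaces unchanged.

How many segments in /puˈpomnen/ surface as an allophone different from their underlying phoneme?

3

Segments that undergo a rule: /p/ → [pʰ] (rule 1); /o/ → [oː] (rule 2); /e/ → [eː] (rule 2).
All other segments surface unchanged.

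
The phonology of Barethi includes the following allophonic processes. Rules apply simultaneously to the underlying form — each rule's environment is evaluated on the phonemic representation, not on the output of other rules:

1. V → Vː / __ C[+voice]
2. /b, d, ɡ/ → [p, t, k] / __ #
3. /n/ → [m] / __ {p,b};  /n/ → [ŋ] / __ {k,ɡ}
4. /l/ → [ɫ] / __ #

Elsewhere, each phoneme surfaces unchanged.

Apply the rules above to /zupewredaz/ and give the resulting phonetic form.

/z/ — not in any rule's target class → [z].
/u/ (between /z/ and /p/) is in the target of rule 1 but the environment (before a voiced consonant) is not met → [u].
/p/ (between /u/ and /e/): no rule targets it → [p].
/e/ — between /p/ and /w/, before a voiced consonant — surfaces as [eː] (rule 1).
/w/ (between /e/ and /r/): no rule targets it → [w].
/r/ (between /w/ and /e/) is unaffected → [r].
/e/ (between /r/ and /d/): before a voiced consonant, so rule 1 applies → [eː].
/d/ (between /e/ and /a/): rule 2 targets it, but not word-finally → unchanged [d].
/a/ — between /d/ and /z/, before a voiced consonant — surfaces as [aː] (rule 1).
/z/ (word-final): no rule targets it → [z].

[zupeːwreːdaːz]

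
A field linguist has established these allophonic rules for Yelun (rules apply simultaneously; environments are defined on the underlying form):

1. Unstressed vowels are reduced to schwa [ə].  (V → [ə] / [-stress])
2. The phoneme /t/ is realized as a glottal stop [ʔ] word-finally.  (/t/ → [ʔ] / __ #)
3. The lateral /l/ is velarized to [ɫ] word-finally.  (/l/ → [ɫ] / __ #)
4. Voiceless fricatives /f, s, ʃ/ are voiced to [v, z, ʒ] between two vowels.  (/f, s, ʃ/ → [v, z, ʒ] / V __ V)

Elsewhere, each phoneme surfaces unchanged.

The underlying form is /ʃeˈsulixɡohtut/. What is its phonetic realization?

[ʃəˈzuləxɡəhtəʔ]

/ʃ/ — word-initial; rule 4 does not apply here → [ʃ].
/e/ — between /ʃ/ and /s/, in an unstressed syllable — surfaces as [ə] (rule 1).
/s/ (between /e/ and /u/) occurs between two vowels → [z] by rule 4.
/u/ (between /s/ and /l/) fails the environment for rule 1, so it stays [u].
/l/ — between /u/ and /i/; rule 3 does not apply here → [l].
/i/ (between /l/ and /x/): in an unstressed syllable, so rule 1 applies → [ə].
/x/ stays [x].
/ɡ/ — not in any rule's target class → [ɡ].
/o/ (between /ɡ/ and /h/) occurs in an unstressed syllable → [ə] by rule 1.
/h/ (between /o/ and /t/) is unaffected → [h].
/t/ (between /h/ and /u/) fails the environment for rule 2, so it stays [t].
Rule 1 applies to /u/ (between /t/ and /t/: in an unstressed syllable) → [ə].
Rule 2 applies to /t/ (word-final: word-finally) → [ʔ].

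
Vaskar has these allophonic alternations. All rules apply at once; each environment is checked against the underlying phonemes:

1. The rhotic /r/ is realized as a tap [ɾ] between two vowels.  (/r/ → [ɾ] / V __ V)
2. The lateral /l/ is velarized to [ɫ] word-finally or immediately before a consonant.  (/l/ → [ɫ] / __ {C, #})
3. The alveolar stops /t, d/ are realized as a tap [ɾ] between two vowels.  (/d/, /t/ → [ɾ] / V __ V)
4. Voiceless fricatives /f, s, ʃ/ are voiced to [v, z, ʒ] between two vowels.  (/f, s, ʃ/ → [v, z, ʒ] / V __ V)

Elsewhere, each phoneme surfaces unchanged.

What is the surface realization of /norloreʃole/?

[norloɾeʒole]

/n/ — not in any rule's target class → [n].
/o/ stays [o].
/r/ — between /o/ and /l/; rule 1 does not apply here → [r].
/l/ (between /r/ and /o/): rule 2 targets it, but not word-finally or immediately before a consonant → unchanged [l].
/o/ — not in any rule's target class → [o].
/r/ (between /o/ and /e/) occurs between two vowels → [ɾ] by rule 1.
/e/ — not in any rule's target class → [e].
/ʃ/ (between /e/ and /o/): between two vowels, so rule 4 applies → [ʒ].
/o/ (between /ʃ/ and /l/) is unaffected → [o].
/l/ — between /o/ and /e/; rule 2 does not apply here → [l].
/e/ (word-final) is unaffected → [e].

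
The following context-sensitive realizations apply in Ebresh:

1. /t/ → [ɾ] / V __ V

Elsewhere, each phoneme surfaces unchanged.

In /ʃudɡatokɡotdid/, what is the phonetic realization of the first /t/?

/t/ (between /a/ and /o/): between two vowels, so rule 1 applies → [ɾ].

[ɾ]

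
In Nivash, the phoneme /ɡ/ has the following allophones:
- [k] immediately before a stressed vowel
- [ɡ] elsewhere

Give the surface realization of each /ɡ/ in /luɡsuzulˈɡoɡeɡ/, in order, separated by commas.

Occurrence 1 (position 3): no conditioning environment matches → elsewhere allophone [ɡ].
Occurrence 2 (position 9): immediately before a stressed vowel → [k].
Occurrence 3 (position 11): no conditioning environment matches → elsewhere allophone [ɡ].
Occurrence 4 (position 13): no conditioning environment matches → elsewhere allophone [ɡ].

[ɡ], [k], [ɡ], [ɡ]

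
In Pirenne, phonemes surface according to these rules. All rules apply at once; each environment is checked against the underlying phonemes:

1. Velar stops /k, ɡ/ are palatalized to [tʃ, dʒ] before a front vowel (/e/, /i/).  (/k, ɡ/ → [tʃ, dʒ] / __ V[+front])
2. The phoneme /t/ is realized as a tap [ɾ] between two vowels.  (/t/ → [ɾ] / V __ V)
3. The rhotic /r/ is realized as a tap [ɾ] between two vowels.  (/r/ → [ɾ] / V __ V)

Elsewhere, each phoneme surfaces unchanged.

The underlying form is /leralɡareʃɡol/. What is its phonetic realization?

/r/ meets the environment for rule 3 (between two vowels) → [ɾ].
/ɡ/ — between /l/ and /a/; rule 1 does not apply here → [ɡ].
/r/ (between /a/ and /e/): between two vowels, so rule 3 applies → [ɾ].
/ɡ/ (between /ʃ/ and /o/): rule 1 targets it, but not before a front vowel → unchanged [ɡ].

[leɾalɡaɾeʃɡol]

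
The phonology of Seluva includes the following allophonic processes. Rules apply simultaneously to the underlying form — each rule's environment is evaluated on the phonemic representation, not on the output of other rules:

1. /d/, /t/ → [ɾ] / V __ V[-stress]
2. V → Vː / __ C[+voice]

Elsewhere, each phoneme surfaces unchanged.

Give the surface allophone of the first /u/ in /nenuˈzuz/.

Rule 2 applies to /u/ (between /n/ and /z/: before a voiced consonant) → [uː].

[uː]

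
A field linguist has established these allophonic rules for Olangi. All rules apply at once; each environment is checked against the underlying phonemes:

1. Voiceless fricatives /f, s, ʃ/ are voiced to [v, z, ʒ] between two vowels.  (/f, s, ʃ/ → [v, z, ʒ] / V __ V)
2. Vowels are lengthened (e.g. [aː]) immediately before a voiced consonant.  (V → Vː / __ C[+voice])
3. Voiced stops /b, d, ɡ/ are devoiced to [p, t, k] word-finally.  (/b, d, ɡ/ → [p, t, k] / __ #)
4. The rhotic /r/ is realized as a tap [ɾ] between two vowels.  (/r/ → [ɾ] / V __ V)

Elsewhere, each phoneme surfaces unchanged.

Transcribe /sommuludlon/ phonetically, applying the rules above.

/s/ (word-initial) is in the target of rule 1 but the environment (between two vowels) is not met → [s].
/o/ (between /s/ and /m/): before a voiced consonant, so rule 2 applies → [oː].
/m/ stays [m].
/m/ (between /m/ and /u/): no rule targets it → [m].
/u/ (between /m/ and /l/) occurs before a voiced consonant → [uː] by rule 2.
/l/ (between /u/ and /u/) is unaffected → [l].
/u/ (between /l/ and /d/) occurs before a voiced consonant → [uː] by rule 2.
/d/ (between /u/ and /l/): rule 3 targets it, but not word-finally → unchanged [d].
/l/ (between /d/ and /o/) is unaffected → [l].
/o/ (between /l/ and /n/): before a voiced consonant, so rule 2 applies → [oː].
/n/ — not in any rule's target class → [n].

[soːmmuːluːdloːn]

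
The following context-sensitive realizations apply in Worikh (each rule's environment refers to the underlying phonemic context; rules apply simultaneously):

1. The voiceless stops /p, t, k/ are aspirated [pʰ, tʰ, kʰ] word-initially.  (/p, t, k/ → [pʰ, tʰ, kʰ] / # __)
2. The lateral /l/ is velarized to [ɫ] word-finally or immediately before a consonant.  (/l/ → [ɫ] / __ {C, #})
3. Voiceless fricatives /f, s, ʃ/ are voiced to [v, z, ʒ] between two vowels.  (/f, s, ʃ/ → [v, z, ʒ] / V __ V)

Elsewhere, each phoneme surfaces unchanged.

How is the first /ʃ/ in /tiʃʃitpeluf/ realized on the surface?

[ʃ]

/ʃ/ (between /i/ and /ʃ/): rule 3 targets it, but not between two vowels → unchanged [ʃ].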